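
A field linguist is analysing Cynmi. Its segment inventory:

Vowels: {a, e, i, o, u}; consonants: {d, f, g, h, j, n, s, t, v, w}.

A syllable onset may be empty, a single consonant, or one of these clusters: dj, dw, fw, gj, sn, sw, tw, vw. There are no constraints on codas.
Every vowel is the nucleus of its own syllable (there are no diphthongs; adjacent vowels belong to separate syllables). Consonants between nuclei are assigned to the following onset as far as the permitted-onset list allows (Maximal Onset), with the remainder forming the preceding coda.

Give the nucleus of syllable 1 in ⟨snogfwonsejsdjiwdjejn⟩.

o

Vowels present: o, o, e, i, e; each is a nucleus, giving 5 syllables.
The first nucleus (vowel 1 from the left) is /o/.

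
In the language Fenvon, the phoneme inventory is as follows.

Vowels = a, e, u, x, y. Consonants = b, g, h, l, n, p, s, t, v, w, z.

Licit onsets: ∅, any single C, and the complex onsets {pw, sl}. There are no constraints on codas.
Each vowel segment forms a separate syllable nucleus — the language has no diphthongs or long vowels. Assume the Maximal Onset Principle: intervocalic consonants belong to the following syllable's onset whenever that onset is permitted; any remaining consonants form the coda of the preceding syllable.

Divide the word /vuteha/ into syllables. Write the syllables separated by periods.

vu.te.ha

The vowels are u, e, a — 3 nuclei, so 3 syllables.
Between /u/ (V1) and /e/ (V2): /t/ is a single consonant, so it becomes the next onset.
Between /e/ (V2) and /a/ (V3): /h/ is a single consonant, so it becomes the next onset.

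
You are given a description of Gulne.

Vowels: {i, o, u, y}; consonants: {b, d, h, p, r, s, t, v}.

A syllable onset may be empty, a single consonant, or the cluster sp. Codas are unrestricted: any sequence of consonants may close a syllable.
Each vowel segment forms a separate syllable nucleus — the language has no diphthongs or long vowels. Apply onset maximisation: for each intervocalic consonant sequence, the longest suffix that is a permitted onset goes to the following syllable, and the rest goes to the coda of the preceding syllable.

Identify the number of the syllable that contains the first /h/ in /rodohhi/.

2

Nuclei (vowels): o, o, i → 3 syllables.
V1 /o/ – V2 /o/: /d/ is a single consonant, so it becomes the next onset.
V2 /o/ – V3 /i/: /hh/ — longest licit onset from the right is /h/, leaving /h/ as coda.
Result: ro.doh.hi.
The first /h/ is in the coda of syllable 2 (/doh/).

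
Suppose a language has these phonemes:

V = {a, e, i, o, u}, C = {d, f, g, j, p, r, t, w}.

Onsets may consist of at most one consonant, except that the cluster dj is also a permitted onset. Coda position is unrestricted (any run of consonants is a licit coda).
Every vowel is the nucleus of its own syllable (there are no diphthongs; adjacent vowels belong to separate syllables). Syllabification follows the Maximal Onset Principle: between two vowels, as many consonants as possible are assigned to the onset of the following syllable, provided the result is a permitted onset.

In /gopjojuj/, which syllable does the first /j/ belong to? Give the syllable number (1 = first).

2

The vowels are o, o, u — 3 nuclei, so 3 syllables.
σ1/σ2 boundary: cluster /pj/ — the longest permitted-onset suffix is /j/; onset = /j/, preceding coda = /p/.
σ2/σ3 boundary: /j/ → onset of the next syllable (single consonants are always licit onsets).
Syllabification: gop.jo.juj.
The first /j/ is in the onset of syllable 2 (/jo/).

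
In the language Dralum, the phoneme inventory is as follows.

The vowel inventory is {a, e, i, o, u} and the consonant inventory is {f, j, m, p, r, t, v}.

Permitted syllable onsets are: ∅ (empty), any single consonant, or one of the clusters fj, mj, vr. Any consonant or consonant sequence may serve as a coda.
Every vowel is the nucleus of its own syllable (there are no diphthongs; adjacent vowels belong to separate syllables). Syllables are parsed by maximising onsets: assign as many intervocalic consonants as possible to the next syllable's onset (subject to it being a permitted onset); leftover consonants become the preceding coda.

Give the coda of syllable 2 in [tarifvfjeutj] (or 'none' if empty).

fv

The vowels are a, i, e, u — 4 nuclei, so 4 syllables.
Between /a/ (V1) and /i/ (V2): /r/ → onset of the next syllable (single consonants are always licit onsets).
Between /i/ (V2) and /e/ (V3): cluster /fvfj/ — the longest permitted-onset suffix is /fj/; onset = /fj/, preceding coda = /fv/.
Between /e/ (V3) and /u/ (V4): no consonants, so the boundary falls immediately after /e/.
Result: ta.rifv.fje.utj.
Syllable 2 is /rifv/: onset /r/, nucleus /i/, coda /fv/.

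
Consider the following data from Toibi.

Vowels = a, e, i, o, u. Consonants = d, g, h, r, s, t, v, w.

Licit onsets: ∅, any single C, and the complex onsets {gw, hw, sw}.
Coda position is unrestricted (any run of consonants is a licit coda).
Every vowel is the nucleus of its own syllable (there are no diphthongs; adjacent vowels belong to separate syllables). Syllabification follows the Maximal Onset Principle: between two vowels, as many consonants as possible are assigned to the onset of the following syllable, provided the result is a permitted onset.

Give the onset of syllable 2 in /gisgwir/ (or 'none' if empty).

Nuclei (vowels): i, i → 2 syllables.
σ1/σ2 boundary: /sgw/ splits as /s/ + /gw/ (/gw/ is the longest suffix that is a licit onset).
So the parse is gis.gwir.
Syllable 2 is /gwir/: onset /gw/, nucleus /i/, coda /r/.

gw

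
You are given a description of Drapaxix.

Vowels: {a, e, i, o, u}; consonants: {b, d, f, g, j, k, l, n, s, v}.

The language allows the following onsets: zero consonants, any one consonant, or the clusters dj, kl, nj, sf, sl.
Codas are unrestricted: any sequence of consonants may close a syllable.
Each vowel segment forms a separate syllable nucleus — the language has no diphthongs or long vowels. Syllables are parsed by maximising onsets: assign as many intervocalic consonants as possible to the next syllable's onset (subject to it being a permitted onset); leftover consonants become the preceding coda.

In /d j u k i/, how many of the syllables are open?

2

The vowels are u, i — 2 nuclei, so 2 syllables.
σ1/σ2 boundary: just /k/ — single C goes to the following onset.
Syllabification: dju.ki.
Classifying each syllable: /dju/ (open), /ki/ (open).
Open syllables: 2.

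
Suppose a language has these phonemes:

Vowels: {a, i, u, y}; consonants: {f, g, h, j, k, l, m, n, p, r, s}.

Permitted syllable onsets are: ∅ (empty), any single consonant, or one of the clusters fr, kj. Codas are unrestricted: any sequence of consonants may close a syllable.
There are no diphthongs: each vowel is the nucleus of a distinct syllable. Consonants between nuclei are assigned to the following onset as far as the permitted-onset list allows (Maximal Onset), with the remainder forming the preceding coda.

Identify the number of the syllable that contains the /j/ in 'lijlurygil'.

Vowels present: i, u, y, i; each is a nucleus, giving 4 syllables.
Between /i/ (V1) and /u/ (V2): /jl/ — longest licit onset from the right is /l/, leaving /j/ as coda.
Between /u/ (V2) and /y/ (V3): just /r/ — single C goes to the following onset.
Between /y/ (V3) and /i/ (V4): /g/ → onset of the next syllable (single consonants are always licit onsets).
Result: lij.lu.ry.gil.
The /j/ is in the coda of syllable 1 (/lij/).

1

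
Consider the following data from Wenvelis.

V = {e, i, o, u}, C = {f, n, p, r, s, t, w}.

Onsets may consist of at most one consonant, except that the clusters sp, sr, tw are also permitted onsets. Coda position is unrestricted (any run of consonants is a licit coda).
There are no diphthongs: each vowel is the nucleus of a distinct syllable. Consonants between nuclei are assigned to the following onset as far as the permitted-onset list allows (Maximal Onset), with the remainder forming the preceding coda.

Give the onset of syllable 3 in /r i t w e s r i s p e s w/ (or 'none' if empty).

sr

Nuclei (vowels): i, e, i, e → 4 syllables.
/i…e/ gap (V1→V2): cluster /tw/ — /tw/ is itself a permitted onset, so the whole cluster goes right; preceding coda = ∅.
/e…i/ gap (V2→V3): cluster /sr/ — /sr/ is itself a permitted onset, so the whole cluster goes right; preceding coda = ∅.
/i…e/ gap (V3→V4): /sp/ — entire cluster is a permitted onset → onset /sp/, coda ∅.
Result: ri.twe.sri.spesw.
Syllable 3 is /sri/: onset /sr/, nucleus /i/, coda ∅.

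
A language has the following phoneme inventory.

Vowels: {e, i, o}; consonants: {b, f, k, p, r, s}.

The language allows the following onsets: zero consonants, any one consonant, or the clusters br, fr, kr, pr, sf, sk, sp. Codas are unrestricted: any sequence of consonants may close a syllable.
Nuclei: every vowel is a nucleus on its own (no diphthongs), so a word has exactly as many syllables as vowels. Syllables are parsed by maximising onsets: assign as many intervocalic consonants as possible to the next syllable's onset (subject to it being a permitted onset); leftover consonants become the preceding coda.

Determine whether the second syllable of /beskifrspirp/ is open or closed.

Nuclei (vowels): e, i, i → 3 syllables.
/e…i/ gap (V1→V2): /sk/ is a licit onset in full, so it all attaches to the next syllable.
/i…i/ gap (V2→V3): /frsp/ splits as /fr/ + /sp/ (/sp/ is the longest suffix that is a licit onset).
So the parse is be.skifr.spirp.
Syllable 2 is /skifr/ with coda /fr/, so it is closed.

closed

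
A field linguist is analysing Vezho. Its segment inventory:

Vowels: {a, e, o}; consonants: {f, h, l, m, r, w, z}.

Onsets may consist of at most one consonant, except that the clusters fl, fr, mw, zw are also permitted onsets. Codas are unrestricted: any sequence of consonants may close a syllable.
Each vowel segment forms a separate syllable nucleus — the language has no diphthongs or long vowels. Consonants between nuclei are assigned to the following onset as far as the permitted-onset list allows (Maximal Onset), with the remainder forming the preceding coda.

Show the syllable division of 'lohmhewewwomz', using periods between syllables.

Vowels present: o, e, e, o; each is a nucleus, giving 4 syllables.
Between /o/ (V1) and /e/ (V2): /hmh/; trying suffixes from longest down, /h/ is the first permitted one, so coda /hm/ | onset /h/.
Between /e/ (V2) and /e/ (V3): /w/ is a single consonant, so it becomes the next onset.
Between /e/ (V3) and /o/ (V4): /ww/ splits as /w/ + /w/ (/w/ is the longest suffix that is a licit onset).

lohm.he.wew.womz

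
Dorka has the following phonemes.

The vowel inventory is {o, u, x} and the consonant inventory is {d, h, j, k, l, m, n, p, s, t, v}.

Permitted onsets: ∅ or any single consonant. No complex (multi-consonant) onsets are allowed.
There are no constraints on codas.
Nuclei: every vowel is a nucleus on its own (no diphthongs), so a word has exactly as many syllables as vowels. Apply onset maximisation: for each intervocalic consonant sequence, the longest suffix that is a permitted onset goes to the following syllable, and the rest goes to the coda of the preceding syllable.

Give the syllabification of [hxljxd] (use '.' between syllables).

Nuclei (vowels): x, x → 2 syllables.
V1 /x/ – V2 /x/: cluster /lj/ — the longest permitted-onset suffix is /j/; onset = /j/, preceding coda = /l/.

hxl.jxd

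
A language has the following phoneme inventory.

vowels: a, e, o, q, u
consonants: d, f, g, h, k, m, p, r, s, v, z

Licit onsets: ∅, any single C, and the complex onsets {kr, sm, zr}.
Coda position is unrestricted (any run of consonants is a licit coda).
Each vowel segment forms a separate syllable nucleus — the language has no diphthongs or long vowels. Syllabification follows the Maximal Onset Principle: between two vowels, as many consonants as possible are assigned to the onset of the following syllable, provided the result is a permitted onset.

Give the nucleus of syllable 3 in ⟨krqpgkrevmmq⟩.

Nuclei (vowels): q, e, q → 3 syllables.
The third nucleus (vowel 3 from the left) is /q/.

q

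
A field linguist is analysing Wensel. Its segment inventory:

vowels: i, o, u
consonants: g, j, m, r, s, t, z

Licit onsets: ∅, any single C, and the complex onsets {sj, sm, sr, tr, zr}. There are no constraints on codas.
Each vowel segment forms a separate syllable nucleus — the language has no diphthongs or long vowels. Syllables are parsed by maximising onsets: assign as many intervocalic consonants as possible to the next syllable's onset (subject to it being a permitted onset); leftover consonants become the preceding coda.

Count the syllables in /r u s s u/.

The vowels are u, u — 2 nuclei, so 2 syllables.

2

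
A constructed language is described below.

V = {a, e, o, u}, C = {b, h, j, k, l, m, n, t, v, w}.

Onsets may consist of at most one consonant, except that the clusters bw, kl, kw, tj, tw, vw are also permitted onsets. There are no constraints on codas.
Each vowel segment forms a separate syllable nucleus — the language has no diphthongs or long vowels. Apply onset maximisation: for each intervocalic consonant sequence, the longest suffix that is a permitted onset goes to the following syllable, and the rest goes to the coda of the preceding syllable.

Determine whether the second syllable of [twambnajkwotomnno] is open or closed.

Nuclei (vowels): a, a, o, o, o → 5 syllables.
/a…a/ gap (V1→V2): /mbn/ — longest licit onset from the right is /n/, leaving /mb/ as coda.
/a…o/ gap (V2→V3): /jkw/ splits as /j/ + /kw/ (/kw/ is the longest suffix that is a licit onset).
/o…o/ gap (V3→V4): just /t/ — single C goes to the following onset.
/o…o/ gap (V4→V5): cluster /mnn/ — the longest permitted-onset suffix is /n/; onset = /n/, preceding coda = /mn/.
Result: twamb.naj.kwo.tomn.no.
Syllable 2 is /naj/ with coda /j/, so it is closed.

closed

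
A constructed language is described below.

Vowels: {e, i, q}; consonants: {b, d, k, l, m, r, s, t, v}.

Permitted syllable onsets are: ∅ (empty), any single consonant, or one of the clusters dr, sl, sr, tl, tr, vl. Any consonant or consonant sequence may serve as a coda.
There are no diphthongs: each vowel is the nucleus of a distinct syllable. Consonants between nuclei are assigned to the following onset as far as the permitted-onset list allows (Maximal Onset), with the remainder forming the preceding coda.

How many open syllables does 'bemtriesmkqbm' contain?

The vowels are e, i, e, q — 4 nuclei, so 4 syllables.
/e…i/ gap (V1→V2): /mtr/ — longest licit onset from the right is /tr/, leaving /m/ as coda.
/i…e/ gap (V2→V3): hiatus — the boundary sits between the two vowels.
/e…q/ gap (V3→V4): /smk/; trying suffixes from longest down, /k/ is the first permitted one, so coda /sm/ | onset /k/.
Syllabification: bem.tri.esm.kqbm.
Classifying each syllable: /bem/ (closed), /tri/ (open), /esm/ (closed), /kqbm/ (closed).
Open syllables: 1.

1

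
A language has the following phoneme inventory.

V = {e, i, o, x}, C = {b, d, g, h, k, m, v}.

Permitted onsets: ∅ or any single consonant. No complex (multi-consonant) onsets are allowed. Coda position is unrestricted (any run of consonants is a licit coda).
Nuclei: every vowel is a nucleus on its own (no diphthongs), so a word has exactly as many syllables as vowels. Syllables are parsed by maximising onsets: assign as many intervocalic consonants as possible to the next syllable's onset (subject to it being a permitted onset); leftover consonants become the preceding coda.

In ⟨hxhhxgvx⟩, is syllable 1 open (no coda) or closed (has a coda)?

closed

Vowels present: x, x, x; each is a nucleus, giving 3 syllables.
V1 /x/ – V2 /x/: /hh/ splits as /h/ + /h/ (/h/ is the longest suffix that is a licit onset).
V2 /x/ – V3 /x/: cluster /gv/ — the longest permitted-onset suffix is /v/; onset = /v/, preceding coda = /g/.
Syllabification: hxh.hxg.vx.
Syllable 1 is /hxh/ with coda /h/, so it is closed.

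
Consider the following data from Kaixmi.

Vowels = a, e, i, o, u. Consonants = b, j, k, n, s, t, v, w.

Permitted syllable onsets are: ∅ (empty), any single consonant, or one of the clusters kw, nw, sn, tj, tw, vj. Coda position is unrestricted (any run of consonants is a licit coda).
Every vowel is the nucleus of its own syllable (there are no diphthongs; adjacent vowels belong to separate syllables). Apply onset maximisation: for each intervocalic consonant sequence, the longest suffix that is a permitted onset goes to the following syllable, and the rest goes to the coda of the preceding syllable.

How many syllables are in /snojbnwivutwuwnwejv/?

Nuclei (vowels): o, i, u, u, e → 5 syllables.

5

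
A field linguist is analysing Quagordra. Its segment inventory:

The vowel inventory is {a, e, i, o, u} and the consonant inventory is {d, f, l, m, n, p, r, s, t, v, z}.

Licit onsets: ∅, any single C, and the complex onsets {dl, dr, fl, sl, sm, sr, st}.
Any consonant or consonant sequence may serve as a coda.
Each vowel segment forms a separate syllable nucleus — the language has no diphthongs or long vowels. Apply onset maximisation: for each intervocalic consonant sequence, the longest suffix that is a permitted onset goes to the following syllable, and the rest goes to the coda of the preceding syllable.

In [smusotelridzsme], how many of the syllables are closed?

Vowels present: u, o, e, i, e; each is a nucleus, giving 5 syllables.
Between /u/ (V1) and /o/ (V2): just /s/ — single C goes to the following onset.
Between /o/ (V2) and /e/ (V3): /t/ is a single consonant, so it becomes the next onset.
Between /e/ (V3) and /i/ (V4): cluster /lr/ — the longest permitted-onset suffix is /r/; onset = /r/, preceding coda = /l/.
Between /i/ (V4) and /e/ (V5): /dzsm/; trying suffixes from longest down, /sm/ is the first permitted one, so coda /dz/ | onset /sm/.
Result: smu.so.tel.ridz.sme.
Classifying each syllable: /smu/ (open), /so/ (open), /tel/ (closed), /ridz/ (closed), /sme/ (open).
Closed syllables: 2.

2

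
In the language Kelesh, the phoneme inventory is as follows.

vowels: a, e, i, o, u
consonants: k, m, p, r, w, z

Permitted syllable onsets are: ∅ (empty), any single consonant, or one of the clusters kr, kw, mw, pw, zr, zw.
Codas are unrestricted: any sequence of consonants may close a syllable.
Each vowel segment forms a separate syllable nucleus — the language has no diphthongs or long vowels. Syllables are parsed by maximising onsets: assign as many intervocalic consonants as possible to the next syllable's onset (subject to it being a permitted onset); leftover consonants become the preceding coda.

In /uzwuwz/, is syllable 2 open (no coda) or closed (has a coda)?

closed

The vowels are u, u — 2 nuclei, so 2 syllables.
Between /u/ (V1) and /u/ (V2): /zw/ — entire cluster is a permitted onset → onset /zw/, coda ∅.
So the parse is u.zwuwz.
Syllable 2 is /zwuwz/ with coda /wz/, so it is closed.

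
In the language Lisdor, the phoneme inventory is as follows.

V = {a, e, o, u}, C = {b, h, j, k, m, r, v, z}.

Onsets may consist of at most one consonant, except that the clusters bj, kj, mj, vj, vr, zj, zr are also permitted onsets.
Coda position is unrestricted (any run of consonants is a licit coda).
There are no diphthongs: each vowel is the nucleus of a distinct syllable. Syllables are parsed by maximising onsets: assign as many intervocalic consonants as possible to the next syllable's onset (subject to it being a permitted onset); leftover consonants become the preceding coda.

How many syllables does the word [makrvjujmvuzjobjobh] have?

5

The vowels are a, u, u, o, o — 5 nuclei, so 5 syllables.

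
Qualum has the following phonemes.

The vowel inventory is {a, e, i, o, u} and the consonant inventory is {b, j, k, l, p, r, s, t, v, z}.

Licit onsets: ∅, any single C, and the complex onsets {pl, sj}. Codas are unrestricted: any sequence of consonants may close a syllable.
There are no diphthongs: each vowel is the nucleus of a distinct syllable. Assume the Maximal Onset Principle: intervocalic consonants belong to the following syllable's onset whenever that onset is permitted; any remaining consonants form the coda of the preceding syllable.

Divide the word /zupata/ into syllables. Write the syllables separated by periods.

Vowels present: u, a, a; each is a nucleus, giving 3 syllables.
Between /u/ (V1) and /a/ (V2): just /p/ — single C goes to the following onset.
Between /a/ (V2) and /a/ (V3): /t/ is a single consonant, so it becomes the next onset.

zu.pa.ta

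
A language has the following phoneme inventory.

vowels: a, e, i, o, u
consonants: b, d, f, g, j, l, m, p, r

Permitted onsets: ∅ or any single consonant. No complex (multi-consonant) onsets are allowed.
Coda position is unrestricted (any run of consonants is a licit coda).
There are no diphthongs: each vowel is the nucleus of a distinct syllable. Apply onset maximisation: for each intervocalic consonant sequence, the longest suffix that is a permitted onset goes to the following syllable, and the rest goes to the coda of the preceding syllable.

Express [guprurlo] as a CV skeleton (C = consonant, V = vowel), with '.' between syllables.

CVC.CVC.CV

The vowels are u, u, o — 3 nuclei, so 3 syllables.
/u…u/ gap (V1→V2): /pr/; trying suffixes from longest down, /r/ is the first permitted one, so coda /p/ | onset /r/.
/u…o/ gap (V2→V3): /rl/; trying suffixes from longest down, /l/ is the first permitted one, so coda /r/ | onset /l/.
Putting it together: gup.rur.lo.
Mapping each syllable to C/V: /gup/ → CVC, /rur/ → CVC, /lo/ → CV.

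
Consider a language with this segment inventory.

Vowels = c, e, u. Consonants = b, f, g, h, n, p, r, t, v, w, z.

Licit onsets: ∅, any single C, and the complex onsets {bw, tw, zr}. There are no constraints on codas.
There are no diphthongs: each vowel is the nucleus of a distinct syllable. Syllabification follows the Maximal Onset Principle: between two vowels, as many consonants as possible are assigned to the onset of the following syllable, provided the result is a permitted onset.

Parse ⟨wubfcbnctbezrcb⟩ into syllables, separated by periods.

wub.fcb.nct.be.zrcb

Vowels present: u, c, c, e, c; each is a nucleus, giving 5 syllables.
V1 /u/ – V2 /c/: /bf/ — longest licit onset from the right is /f/, leaving /b/ as coda.
V2 /c/ – V3 /c/: /bn/ splits as /b/ + /n/ (/n/ is the longest suffix that is a licit onset).
V3 /c/ – V4 /e/: /tb/; trying suffixes from longest down, /b/ is the first permitted one, so coda /t/ | onset /b/.
V4 /e/ – V5 /c/: /zr/ is a licit onset in full, so it all attaches to the next syllable.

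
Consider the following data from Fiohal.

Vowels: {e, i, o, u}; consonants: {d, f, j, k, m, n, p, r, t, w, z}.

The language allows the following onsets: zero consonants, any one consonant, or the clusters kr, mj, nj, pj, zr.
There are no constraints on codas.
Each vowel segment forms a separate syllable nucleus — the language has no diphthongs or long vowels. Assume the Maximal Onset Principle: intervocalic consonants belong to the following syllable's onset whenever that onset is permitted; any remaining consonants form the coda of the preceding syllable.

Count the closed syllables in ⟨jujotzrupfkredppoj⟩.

4

Vowels present: u, o, u, e, o; each is a nucleus, giving 5 syllables.
σ1/σ2 boundary: just /j/ — single C goes to the following onset.
σ2/σ3 boundary: /tzr/ — longest licit onset from the right is /zr/, leaving /t/ as coda.
σ3/σ4 boundary: /pfkr/; trying suffixes from longest down, /kr/ is the first permitted one, so coda /pf/ | onset /kr/.
σ4/σ5 boundary: /dpp/; trying suffixes from longest down, /p/ is the first permitted one, so coda /dp/ | onset /p/.
So the parse is ju.jot.zrupf.kredp.poj.
Classifying each syllable: /ju/ (open), /jot/ (closed), /zrupf/ (closed), /kredp/ (closed), /poj/ (closed).
Closed syllables: 4.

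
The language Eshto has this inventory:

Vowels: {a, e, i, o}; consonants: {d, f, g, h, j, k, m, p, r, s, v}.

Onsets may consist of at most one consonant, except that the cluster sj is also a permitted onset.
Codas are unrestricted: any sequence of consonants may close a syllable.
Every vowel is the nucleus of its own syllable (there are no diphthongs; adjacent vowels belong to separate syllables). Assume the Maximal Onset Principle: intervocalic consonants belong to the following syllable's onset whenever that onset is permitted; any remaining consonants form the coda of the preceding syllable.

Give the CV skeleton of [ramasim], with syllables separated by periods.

The vowels are a, a, i — 3 nuclei, so 3 syllables.
V1 /a/ – V2 /a/: /m/ → onset of the next syllable (single consonants are always licit onsets).
V2 /a/ – V3 /i/: /s/ is a single consonant, so it becomes the next onset.
Result: ra.ma.sim.
Mapping each syllable to C/V: /ra/ → CV, /ma/ → CV, /sim/ → CVC.

CV.CV.CVC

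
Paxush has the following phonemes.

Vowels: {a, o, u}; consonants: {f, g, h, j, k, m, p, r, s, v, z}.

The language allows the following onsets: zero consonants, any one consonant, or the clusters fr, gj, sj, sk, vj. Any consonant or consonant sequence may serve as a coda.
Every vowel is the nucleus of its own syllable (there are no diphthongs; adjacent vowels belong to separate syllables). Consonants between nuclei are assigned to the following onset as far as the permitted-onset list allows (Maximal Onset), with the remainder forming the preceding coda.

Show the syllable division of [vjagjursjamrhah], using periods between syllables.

vja.gjur.sjamr.hah

Vowels present: a, u, a, a; each is a nucleus, giving 4 syllables.
σ1/σ2 boundary: cluster /gj/ — /gj/ is itself a permitted onset, so the whole cluster goes right; preceding coda = ∅.
σ2/σ3 boundary: cluster /rsj/ — the longest permitted-onset suffix is /sj/; onset = /sj/, preceding coda = /r/.
σ3/σ4 boundary: /mrh/ — longest licit onset from the right is /h/, leaving /mr/ as coda.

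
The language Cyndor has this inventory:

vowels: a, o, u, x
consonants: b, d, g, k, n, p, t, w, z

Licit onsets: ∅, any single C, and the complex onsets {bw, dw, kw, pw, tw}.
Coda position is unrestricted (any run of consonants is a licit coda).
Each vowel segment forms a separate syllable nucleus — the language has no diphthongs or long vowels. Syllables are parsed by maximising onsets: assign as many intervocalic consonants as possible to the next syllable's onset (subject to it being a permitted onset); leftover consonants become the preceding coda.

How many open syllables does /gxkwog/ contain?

1

The vowels are x, o — 2 nuclei, so 2 syllables.
σ1/σ2 boundary: cluster /kw/ — /kw/ is itself a permitted onset, so the whole cluster goes right; preceding coda = ∅.
Syllabification: gx.kwog.
Classifying each syllable: /gx/ (open), /kwog/ (closed).
Open syllables: 1.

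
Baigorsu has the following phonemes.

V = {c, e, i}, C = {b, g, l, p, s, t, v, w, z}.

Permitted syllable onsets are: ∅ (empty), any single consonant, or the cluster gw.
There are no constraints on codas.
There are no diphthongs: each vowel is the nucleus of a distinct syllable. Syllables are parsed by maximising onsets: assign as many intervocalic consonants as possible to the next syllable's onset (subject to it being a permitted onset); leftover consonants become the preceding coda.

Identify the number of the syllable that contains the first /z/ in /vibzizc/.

2

Nuclei (vowels): i, i, c → 3 syllables.
σ1/σ2 boundary: /bz/; trying suffixes from longest down, /z/ is the first permitted one, so coda /b/ | onset /z/.
σ2/σ3 boundary: /z/ → onset of the next syllable (single consonants are always licit onsets).
Putting it together: vib.zi.zc.
The first /z/ is in the onset of syllable 2 (/zi/).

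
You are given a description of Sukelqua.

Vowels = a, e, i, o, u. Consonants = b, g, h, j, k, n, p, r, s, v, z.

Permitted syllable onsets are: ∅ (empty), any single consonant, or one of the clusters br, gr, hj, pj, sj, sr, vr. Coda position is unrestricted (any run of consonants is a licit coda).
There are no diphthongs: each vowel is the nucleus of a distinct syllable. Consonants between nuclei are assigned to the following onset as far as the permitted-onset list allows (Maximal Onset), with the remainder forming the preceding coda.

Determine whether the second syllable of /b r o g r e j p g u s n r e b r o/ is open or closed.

closed

Vowels present: o, e, u, e, o; each is a nucleus, giving 5 syllables.
V1 /o/ – V2 /e/: /gr/ is a licit onset in full, so it all attaches to the next syllable.
V2 /e/ – V3 /u/: /jpg/ splits as /jp/ + /g/ (/g/ is the longest suffix that is a licit onset).
V3 /u/ – V4 /e/: /snr/; trying suffixes from longest down, /r/ is the first permitted one, so coda /sn/ | onset /r/.
V4 /e/ – V5 /o/: /br/ is a licit onset in full, so it all attaches to the next syllable.
Putting it together: bro.grejp.gusn.re.bro.
Syllable 2 is /grejp/ with coda /jp/, so it is closed.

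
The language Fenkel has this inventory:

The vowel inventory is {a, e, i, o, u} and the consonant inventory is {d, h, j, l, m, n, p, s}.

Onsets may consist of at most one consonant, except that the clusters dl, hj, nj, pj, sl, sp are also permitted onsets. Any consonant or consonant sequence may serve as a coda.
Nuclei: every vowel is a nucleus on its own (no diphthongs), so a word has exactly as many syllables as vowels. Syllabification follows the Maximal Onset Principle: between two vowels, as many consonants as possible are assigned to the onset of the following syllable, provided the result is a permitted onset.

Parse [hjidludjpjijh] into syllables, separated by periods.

The vowels are i, u, i — 3 nuclei, so 3 syllables.
σ1/σ2 boundary: /dl/ is a licit onset in full, so it all attaches to the next syllable.
σ2/σ3 boundary: /djpj/ splits as /dj/ + /pj/ (/pj/ is the longest suffix that is a licit onset).

hji.dludj.pjijh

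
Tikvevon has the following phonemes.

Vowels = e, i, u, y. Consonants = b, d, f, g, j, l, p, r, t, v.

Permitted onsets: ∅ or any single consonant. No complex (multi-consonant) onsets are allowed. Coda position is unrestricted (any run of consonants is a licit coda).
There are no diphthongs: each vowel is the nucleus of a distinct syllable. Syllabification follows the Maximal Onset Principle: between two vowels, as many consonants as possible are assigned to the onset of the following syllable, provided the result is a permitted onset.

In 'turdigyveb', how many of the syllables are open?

2

The vowels are u, i, y, e — 4 nuclei, so 4 syllables.
σ1/σ2 boundary: /rd/; trying suffixes from longest down, /d/ is the first permitted one, so coda /r/ | onset /d/.
σ2/σ3 boundary: /g/ → onset of the next syllable (single consonants are always licit onsets).
σ3/σ4 boundary: /v/ is a single consonant, so it becomes the next onset.
So the parse is tur.di.gy.veb.
Classifying each syllable: /tur/ (closed), /di/ (open), /gy/ (open), /veb/ (closed).
Open syllables: 2.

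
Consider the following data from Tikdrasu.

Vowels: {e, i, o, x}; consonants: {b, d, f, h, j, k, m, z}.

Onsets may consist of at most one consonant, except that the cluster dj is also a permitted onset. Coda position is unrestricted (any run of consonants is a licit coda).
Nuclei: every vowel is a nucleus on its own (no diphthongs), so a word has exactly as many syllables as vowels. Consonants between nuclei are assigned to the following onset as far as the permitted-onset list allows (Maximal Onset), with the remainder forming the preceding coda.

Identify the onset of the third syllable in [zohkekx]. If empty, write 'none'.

k

Nuclei (vowels): o, e, x → 3 syllables.
V1 /o/ – V2 /e/: /hk/ splits as /h/ + /k/ (/k/ is the longest suffix that is a licit onset).
V2 /e/ – V3 /x/: /k/ → onset of the next syllable (single consonants are always licit onsets).
Syllabification: zoh.ke.kx.
Syllable 3 is /kx/: onset /k/, nucleus /x/, coda ∅.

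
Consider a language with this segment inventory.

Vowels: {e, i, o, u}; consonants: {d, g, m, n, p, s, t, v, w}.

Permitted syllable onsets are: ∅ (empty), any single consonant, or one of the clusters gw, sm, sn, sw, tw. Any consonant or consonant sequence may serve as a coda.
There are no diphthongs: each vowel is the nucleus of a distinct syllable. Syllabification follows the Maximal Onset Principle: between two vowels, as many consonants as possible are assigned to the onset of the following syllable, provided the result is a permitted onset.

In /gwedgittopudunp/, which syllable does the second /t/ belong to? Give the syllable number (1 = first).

3

The vowels are e, i, o, u, u — 5 nuclei, so 5 syllables.
V1 /e/ – V2 /i/: /dg/ — longest licit onset from the right is /g/, leaving /d/ as coda.
V2 /i/ – V3 /o/: /tt/ — longest licit onset from the right is /t/, leaving /t/ as coda.
V3 /o/ – V4 /u/: /p/ is a single consonant, so it becomes the next onset.
V4 /u/ – V5 /u/: /d/ is a single consonant, so it becomes the next onset.
Syllabification: gwed.git.to.pu.dunp.
The second /t/ is in the onset of syllable 3 (/to/).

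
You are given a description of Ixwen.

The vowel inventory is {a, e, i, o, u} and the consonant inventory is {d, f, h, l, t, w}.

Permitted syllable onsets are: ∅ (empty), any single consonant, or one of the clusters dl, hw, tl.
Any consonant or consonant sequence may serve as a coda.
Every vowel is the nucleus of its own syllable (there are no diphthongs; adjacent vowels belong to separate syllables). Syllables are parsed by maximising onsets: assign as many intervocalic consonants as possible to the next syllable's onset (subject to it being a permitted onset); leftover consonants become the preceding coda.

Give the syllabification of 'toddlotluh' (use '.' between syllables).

Vowels present: o, o, u; each is a nucleus, giving 3 syllables.
σ1/σ2 boundary: /ddl/ splits as /d/ + /dl/ (/dl/ is the longest suffix that is a licit onset).
σ2/σ3 boundary: /tl/ is a licit onset in full, so it all attaches to the next syllable.

tod.dlo.tluh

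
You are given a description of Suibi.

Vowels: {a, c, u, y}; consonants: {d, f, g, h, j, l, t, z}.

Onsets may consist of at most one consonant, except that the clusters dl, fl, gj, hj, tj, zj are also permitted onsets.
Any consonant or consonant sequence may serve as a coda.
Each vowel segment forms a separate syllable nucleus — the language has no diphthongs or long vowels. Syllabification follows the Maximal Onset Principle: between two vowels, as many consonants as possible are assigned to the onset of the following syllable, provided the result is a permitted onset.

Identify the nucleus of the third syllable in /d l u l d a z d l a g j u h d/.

a

Nuclei (vowels): u, a, a, u → 4 syllables.
The third nucleus (vowel 3 from the left) is /a/.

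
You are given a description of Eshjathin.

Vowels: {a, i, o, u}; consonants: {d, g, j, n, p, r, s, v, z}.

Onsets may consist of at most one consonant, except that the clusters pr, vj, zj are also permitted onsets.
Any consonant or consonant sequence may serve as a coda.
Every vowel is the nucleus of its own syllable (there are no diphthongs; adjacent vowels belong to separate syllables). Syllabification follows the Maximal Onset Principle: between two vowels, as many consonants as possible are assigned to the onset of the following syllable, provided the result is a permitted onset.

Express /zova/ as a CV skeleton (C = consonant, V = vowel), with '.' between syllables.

The vowels are o, a — 2 nuclei, so 2 syllables.
V1 /o/ – V2 /a/: just /v/ — single C goes to the following onset.
Syllabification: zo.va.
Mapping each syllable to C/V: /zo/ → CV, /va/ → CV.

CV.CV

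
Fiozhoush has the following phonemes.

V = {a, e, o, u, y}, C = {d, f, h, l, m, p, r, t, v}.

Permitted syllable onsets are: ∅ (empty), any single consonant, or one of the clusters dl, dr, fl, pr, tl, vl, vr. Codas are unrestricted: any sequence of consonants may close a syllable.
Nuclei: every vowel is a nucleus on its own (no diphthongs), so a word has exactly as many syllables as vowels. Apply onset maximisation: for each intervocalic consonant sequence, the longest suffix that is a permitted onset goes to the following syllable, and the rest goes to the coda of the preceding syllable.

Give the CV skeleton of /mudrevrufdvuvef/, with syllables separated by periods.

CV.CCV.CCVCC.CV.CVC

Vowels present: u, e, u, u, e; each is a nucleus, giving 5 syllables.
σ1/σ2 boundary: cluster /dr/ — /dr/ is itself a permitted onset, so the whole cluster goes right; preceding coda = ∅.
σ2/σ3 boundary: /vr/ — entire cluster is a permitted onset → onset /vr/, coda ∅.
σ3/σ4 boundary: cluster /fdv/ — the longest permitted-onset suffix is /v/; onset = /v/, preceding coda = /fd/.
σ4/σ5 boundary: /v/ → onset of the next syllable (single consonants are always licit onsets).
Syllabification: mu.dre.vrufd.vu.vef.
Mapping each syllable to C/V: /mu/ → CV, /dre/ → CCV, /vrufd/ → CCVCC, /vu/ → CV, /vef/ → CVC.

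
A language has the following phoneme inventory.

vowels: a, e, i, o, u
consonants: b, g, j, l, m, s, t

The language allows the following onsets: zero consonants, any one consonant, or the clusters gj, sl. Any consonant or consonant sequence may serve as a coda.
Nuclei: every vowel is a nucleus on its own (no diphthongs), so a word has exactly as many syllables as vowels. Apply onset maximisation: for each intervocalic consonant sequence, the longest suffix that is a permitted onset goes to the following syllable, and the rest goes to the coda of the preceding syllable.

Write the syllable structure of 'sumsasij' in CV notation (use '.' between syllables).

CVC.CV.CVC

Nuclei (vowels): u, a, i → 3 syllables.
Between /u/ (V1) and /a/ (V2): /ms/ — longest licit onset from the right is /s/, leaving /m/ as coda.
Between /a/ (V2) and /i/ (V3): /s/ → onset of the next syllable (single consonants are always licit onsets).
Putting it together: sum.sa.sij.
Mapping each syllable to C/V: /sum/ → CVC, /sa/ → CV, /sij/ → CVC.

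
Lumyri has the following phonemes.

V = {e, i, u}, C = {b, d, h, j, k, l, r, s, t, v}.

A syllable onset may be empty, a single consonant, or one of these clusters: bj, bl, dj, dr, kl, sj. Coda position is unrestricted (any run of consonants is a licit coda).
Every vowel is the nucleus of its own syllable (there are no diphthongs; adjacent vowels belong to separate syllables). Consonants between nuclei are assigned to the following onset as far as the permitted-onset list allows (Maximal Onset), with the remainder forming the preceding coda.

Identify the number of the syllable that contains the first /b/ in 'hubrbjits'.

1

The vowels are u, i — 2 nuclei, so 2 syllables.
σ1/σ2 boundary: /brbj/ — longest licit onset from the right is /bj/, leaving /br/ as coda.
Syllabification: hubr.bjits.
The first /b/ is in the coda of syllable 1 (/hubr/).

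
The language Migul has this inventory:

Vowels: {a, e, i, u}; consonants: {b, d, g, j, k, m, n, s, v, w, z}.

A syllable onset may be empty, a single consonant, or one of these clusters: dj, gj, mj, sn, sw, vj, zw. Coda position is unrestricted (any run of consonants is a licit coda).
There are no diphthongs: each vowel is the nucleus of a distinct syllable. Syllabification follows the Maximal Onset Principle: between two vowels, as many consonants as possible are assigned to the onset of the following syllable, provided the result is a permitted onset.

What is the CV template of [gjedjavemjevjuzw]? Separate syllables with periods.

Vowels present: e, a, e, e, u; each is a nucleus, giving 5 syllables.
V1 /e/ – V2 /a/: /dj/ is a licit onset in full, so it all attaches to the next syllable.
V2 /a/ – V3 /e/: /v/ is a single consonant, so it becomes the next onset.
V3 /e/ – V4 /e/: /mj/ is a licit onset in full, so it all attaches to the next syllable.
V4 /e/ – V5 /u/: /vj/ — entire cluster is a permitted onset → onset /vj/, coda ∅.
Result: gje.dja.ve.mje.vjuzw.
Mapping each syllable to C/V: /gje/ → CCV, /dja/ → CCV, /ve/ → CV, /mje/ → CCV, /vjuzw/ → CCVCC.

CCV.CCV.CV.CCV.CCVCC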